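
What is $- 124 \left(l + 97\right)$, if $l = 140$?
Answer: $-29388$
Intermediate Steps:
$- 124 \left(l + 97\right) = - 124 \left(140 + 97\right) = \left(-124\right) 237 = -29388$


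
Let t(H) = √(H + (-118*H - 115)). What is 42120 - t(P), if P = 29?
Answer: 42120 - 2*I*√877 ≈ 42120.0 - 59.228*I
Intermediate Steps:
t(H) = √(-115 - 117*H) (t(H) = √(H + (-115 - 118*H)) = √(-115 - 117*H))
42120 - t(P) = 42120 - √(-115 - 117*29) = 42120 - √(-115 - 3393) = 42120 - √(-3508) = 42120 - 2*I*√877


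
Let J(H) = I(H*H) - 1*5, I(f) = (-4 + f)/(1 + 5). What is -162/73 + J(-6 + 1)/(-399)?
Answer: -43019/19418 ≈ -2.2154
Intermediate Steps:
I(f) = -2/3 + f/6 (I(f) = (-4 + f)/6 = (-4 + f)*(1/6) = -2/3 + f/6)
J(H) = -17/3 + H**2/6 (J(H) = (-2/3 + (H*H)/6) - 1*5 = (-2/3 + H**2/6) - 5 = -17/3 + H**2/6)
-162/73 + J(-6 + 1)/(-399) = -162/73 + (-17/3 + (-6 + 1)**2/6)/(-399) = -162*1/73 + (-17/3 + (1/6)*(-5)**2)*(-1/399) = -162/73 + (-17/3 + (1/6)*25)*(-1/399) = -162/73 + (-17/3 + 25/6)*(-1/399) = -162/73 - 3/2*(-1/399) = -162/73 + 1/266 = -43019/19418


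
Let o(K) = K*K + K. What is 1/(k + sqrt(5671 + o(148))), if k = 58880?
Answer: 58880/3466826677 - sqrt(27723)/3466826677 ≈ 1.6936e-5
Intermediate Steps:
o(K) = K + K**2 (o(K) = K**2 + K = K + K**2)
1/(k + sqrt(5671 + o(148))) = 1/(58880 + sqrt(5671 + 148*(1 + 148))) = 1/(58880 + sqrt(5671 + 148*149)) = 1/(58880 + sqrt(5671 + 22052)) = 1/(58880 + sqrt(27723))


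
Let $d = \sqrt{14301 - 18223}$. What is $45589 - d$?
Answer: $45589 - i \sqrt{3922} \approx 45589.0 - 62.626 i$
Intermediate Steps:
$d = i \sqrt{3922}$ ($d = \sqrt{-3922} = i \sqrt{3922} \approx 62.626 i$)
$45589 - d = 45589 - i \sqrt{3922}$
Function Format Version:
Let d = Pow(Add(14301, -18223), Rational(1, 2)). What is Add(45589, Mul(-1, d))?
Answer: Add(45589, Mul(-1, I, Pow(3922, Rational(1, 2)))) ≈ Add(45589., Mul(-62.626, I))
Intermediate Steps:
d = Mul(I, Pow(3922, Rational(1, 2))) (d = Pow(-3922, Rational(1, 2)) = Mul(I, Pow(3922, Rational(1, 2))) ≈ Mul(62.626, I))
Add(45589, Mul(-1, d)) = Add(45589, Mul(-1, Mul(I, Pow(3922, Rational(1, 2))))) = Add(45589, Mul(-1, I, Pow(3922, Rational(1, 2))))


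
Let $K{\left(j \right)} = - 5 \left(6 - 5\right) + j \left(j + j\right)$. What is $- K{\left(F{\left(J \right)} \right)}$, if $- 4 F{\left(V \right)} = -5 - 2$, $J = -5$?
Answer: $- \frac{9}{8} \approx -1.125$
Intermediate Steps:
$F{\left(V \right)} = \frac{7}{4}$ ($F{\left(V \right)} = - \frac{-5 - 2}{4} = \left(- \frac{1}{4}\right) \left(-7\right) = \frac{7}{4}$)
$K{\left(j \right)} = -5 + 2 j^{2}$ ($K{\left(j \right)} = \left(-5\right) 1 + j 2 j = -5 + 2 j^{2}$)
$- K{\left(F{\left(J \right)} \right)} = - (-5 + 2 \left(\frac{7}{4}\right)^{2}) = - (-5 + 2 \cdot \frac{49}{16}) = - (-5 + \frac{49}{8}) = \left(-1\right) \frac{9}{8} = - \frac{9}{8}$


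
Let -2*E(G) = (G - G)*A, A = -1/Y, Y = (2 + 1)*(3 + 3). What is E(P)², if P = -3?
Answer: 0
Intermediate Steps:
Y = 18 (Y = 3*6 = 18)
A = -1/18 ≈ -0.055556
E(G) = 0 (E(G) = -(G - G)*(-1)/(2*18) = -0*(-1)/18 = -½*0 = 0)
E(P)² = 0² = 0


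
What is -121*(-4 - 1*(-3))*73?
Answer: 8833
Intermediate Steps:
-121*(-4 - 1*(-3))*73 = -121*(-4 + 3)*73 = -121*(-1)*73 = 121*73 = 8833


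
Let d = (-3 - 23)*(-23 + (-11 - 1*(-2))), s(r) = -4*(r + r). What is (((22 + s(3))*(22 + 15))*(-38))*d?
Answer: 2339584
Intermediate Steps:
s(r) = -8*r
d = 832 (d = -26*(-23 + (-11 + 2)) = -26*(-23 - 9) = -26*(-32) = 832)
(((22 + s(3))*(22 + 15))*(-38))*d = (((22 - 8*3)*(22 + 15))*(-38))*832 = (((22 - 24)*37)*(-38))*832 = (-2*37*(-38))*832 = -74*(-38)*832 = 2812*832 = 2339584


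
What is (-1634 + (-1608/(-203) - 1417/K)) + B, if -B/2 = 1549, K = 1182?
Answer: -1133811467/239946 ≈ -4725.3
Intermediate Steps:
B = -3098 (B = -2*1549 = -3098)
(-1634 + (-1608/(-203) - 1417/K)) + B = (-1634 + (-1608/(-203) - 1417/1182)) - 3098 = (-1634 + (-1608*(-1/203) - 1417*1/1182)) - 3098 = (-1634 + (1608/203 - 1417/1182)) - 3098 = (-1634 + 1613005/239946) - 3098 = -390458759/239946 - 3098 = -1133811467/239946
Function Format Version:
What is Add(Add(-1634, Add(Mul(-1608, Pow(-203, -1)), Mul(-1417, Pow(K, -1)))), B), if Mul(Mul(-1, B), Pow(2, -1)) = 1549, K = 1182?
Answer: Rational(-1133811467, 239946) ≈ -4725.3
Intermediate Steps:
B = -3098 (B = Mul(-2, 1549) = -3098)
Add(Add(-1634, Add(Mul(-1608, Pow(-203, -1)), Mul(-1417, Pow(K, -1)))), B) = Add(Add(-1634, Add(Mul(-1608, Pow(-203, -1)), Mul(-1417, Pow(1182, -1)))), -3098) = Add(Add(-1634, Add(Mul(-1608, Rational(-1, 203)), Mul(-1417, Rational(1, 1182)))), -3098) = Add(Add(-1634, Add(Rational(1608, 203), Rational(-1417, 1182))), -3098) = Add(Add(-1634, Rational(1613005, 239946)), -3098) = Add(Rational(-390458759, 239946), -3098) = Rational(-1133811467, 239946)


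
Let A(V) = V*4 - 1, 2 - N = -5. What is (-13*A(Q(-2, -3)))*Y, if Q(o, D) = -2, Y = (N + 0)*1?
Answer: 819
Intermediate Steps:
N = 7 (N = 2 - 1*(-5) = 2 + 5 = 7)
Y = 7 (Y = (7 + 0)*1 = 7*1 = 7)
A(V) = -1 + 4*V (A(V) = 4*V - 1 = -1 + 4*V)
(-13*A(Q(-2, -3)))*Y = -13*(-1 + 4*(-2))*7 = -13*(-1 - 8)*7 = -13*(-9)*7 = 117*7 = 819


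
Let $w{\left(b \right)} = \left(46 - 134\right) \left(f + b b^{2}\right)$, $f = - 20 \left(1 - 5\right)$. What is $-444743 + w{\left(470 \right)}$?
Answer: $-9136875783$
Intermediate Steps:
$f = 80$ ($f = \left(-20\right) \left(-4\right) = 80$)
$w{\left(b \right)} = -7040 - 88 b^{3}$ ($w{\left(b \right)} = \left(46 - 134\right) \left(80 + b b^{2}\right) = - 88 \left(80 + b^{3}\right) = -7040 - 88 b^{3}$)
$-444743 + w{\left(470 \right)} = -444743 - \left(7040 + 88 \cdot 470^{3}\right) = -444743 - 9136431040 = -9136875783$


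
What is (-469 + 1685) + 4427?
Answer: 5643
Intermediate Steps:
(-469 + 1685) + 4427 = 1216 + 4427 = 5643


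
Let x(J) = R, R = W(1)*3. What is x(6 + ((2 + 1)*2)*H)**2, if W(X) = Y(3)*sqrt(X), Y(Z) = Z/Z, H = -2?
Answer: 9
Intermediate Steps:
Y(Z) = 1
W(X) = sqrt(X) (W(X) = 1*sqrt(X) = sqrt(X))
R = 3 (R = sqrt(1)*3 = 1*3 = 3)
x(J) = 3
x(6 + ((2 + 1)*2)*H)**2 = 3**2 = 9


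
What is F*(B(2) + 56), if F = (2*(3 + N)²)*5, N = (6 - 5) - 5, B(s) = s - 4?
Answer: 540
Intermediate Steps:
B(s) = -4 + s
N = -4 (N = 1 - 5 = -4)
F = 10 (F = (2*(3 - 4)²)*5 = (2*(-1)²)*5 = (2*1)*5 = 2*5 = 10)
F*(B(2) + 56) = 10*((-4 + 2) + 56) = 10*(-2 + 56) = 10*54 = 540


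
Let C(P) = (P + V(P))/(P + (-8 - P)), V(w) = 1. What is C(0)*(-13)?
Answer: 13/8 ≈ 1.6250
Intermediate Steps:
C(P) = -⅛ - P/8 (C(P) = (P + 1)/(P + (-8 - P)) = (1 + P)/(-8) = (1 + P)*(-⅛) = -⅛ - P/8)
C(0)*(-13) = (-⅛ - ⅛*0)*(-13) = (-⅛ + 0)*(-13) = -⅛*(-13) = 13/8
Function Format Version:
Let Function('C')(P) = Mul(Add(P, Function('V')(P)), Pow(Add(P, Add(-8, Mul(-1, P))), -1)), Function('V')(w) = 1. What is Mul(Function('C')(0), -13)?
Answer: Rational(13, 8) ≈ 1.6250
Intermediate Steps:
Function('C')(P) = Add(Rational(-1, 8), Mul(Rational(-1, 8), P)) (Function('C')(P) = Mul(Add(P, 1), Pow(Add(P, Add(-8, Mul(-1, P))), -1)) = Mul(Add(1, P), Pow(-8, -1)) = Mul(Add(1, P), Rational(-1, 8)) = Add(Rational(-1, 8), Mul(Rational(-1, 8), P)))
Mul(Function('C')(0), -13) = Mul(Add(Rational(-1, 8), Mul(Rational(-1, 8), 0)), -13) = Mul(Add(Rational(-1, 8), 0), -13) = Mul(Rational(-1, 8), -13) = Rational(13, 8)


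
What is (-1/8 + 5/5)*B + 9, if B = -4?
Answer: 11/2 ≈ 5.5000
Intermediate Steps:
(-1/8 + 5/5)*B + 9 = (-1/8 + 5/5)*(-4) + 9 = (-1*⅛ + 5*(⅕))*(-4) + 9 = (-⅛ + 1)*(-4) + 9 = (7/8)*(-4) + 9 = -7/2 + 9 = 11/2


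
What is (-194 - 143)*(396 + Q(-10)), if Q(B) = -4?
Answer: -132104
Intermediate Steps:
(-194 - 143)*(396 + Q(-10)) = (-194 - 143)*(396 - 4) = -337*392 = -132104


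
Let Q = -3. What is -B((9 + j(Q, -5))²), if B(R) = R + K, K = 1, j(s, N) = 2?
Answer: -122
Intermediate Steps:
B(R) = 1 + R (B(R) = R + 1 = 1 + R)
-B((9 + j(Q, -5))²) = -(1 + (9 + 2)²) = -(1 + 11²) = -(1 + 121) = -1*122 = -122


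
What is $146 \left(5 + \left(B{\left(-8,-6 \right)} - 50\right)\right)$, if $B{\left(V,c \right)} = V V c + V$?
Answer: $-63802$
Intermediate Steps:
$B{\left(V,c \right)} = V + c V^{2}$ ($B{\left(V,c \right)} = V^{2} c + V = c V^{2} + V = V + c V^{2}$)
$146 \left(5 + \left(B{\left(-8,-6 \right)} - 50\right)\right) = 146 \left(5 - \left(50 + 8 \left(1 - -48\right)\right)\right) = 146 \left(5 - \left(50 + 8 \left(1 + 48\right)\right)\right) = 146 \left(5 - 442\right) = 146 \left(-437\right) = -63802$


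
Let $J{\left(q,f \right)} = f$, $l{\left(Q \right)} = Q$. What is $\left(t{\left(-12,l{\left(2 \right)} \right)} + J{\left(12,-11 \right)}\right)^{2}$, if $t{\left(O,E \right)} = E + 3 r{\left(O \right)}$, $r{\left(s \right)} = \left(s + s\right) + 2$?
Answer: $5625$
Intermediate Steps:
$r{\left(s \right)} = 2 + 2 s$ ($r{\left(s \right)} = 2 s + 2 = 2 + 2 s$)
$t{\left(O,E \right)} = 6 + E + 6 O$ ($t{\left(O,E \right)} = E + 3 \left(2 + 2 O\right) = E + \left(6 + 6 O\right) = 6 + E + 6 O$)
$\left(t{\left(-12,l{\left(2 \right)} \right)} + J{\left(12,-11 \right)}\right)^{2} = \left(\left(6 + 2 + 6 \left(-12\right)\right) - 11\right)^{2} = \left(\left(6 + 2 - 72\right) - 11\right)^{2} = \left(-64 - 11\right)^{2} = \left(-75\right)^{2} = 5625$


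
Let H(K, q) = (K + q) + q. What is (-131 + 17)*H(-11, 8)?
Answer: -570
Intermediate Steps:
H(K, q) = K + 2*q
(-131 + 17)*H(-11, 8) = (-131 + 17)*(-11 + 2*8) = -114*(-11 + 16) = -114*5 = -570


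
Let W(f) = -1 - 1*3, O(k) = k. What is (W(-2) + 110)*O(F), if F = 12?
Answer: 1272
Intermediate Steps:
W(f) = -4 (W(f) = -1 - 3 = -4)
(W(-2) + 110)*O(F) = (-4 + 110)*12 = 106*12 = 1272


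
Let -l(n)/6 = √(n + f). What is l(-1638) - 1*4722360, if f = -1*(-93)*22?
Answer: -4722360 - 12*√102 ≈ -4.7225e+6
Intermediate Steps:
f = 2046 (f = 93*22 = 2046)
l(n) = -6*√(2046 + n) (l(n) = -6*√(n + 2046) = -6*√(2046 + n))
l(-1638) - 1*4722360 = -6*√(2046 - 1638) - 1*4722360 = -12*√102 - 4722360 = -4722360 - 12*√102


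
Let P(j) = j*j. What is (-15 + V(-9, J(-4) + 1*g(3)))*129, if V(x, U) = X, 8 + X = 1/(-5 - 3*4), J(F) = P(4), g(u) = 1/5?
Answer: -50568/17 ≈ -2974.6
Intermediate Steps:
P(j) = j²
g(u) = ⅕
J(F) = 16 (J(F) = 4² = 16)
X = -137/17 (X = -8 + 1/(-5 - 3*4) = -8 + 1/(-5 - 12) = -8 + 1/(-17) = -8 - 1/17 = -137/17 ≈ -8.0588)
V(x, U) = -137/17
(-15 + V(-9, J(-4) + 1*g(3)))*129 = (-15 - 137/17)*129 = -392/17*129 = -50568/17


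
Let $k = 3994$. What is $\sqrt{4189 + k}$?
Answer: $7 \sqrt{167} \approx 90.46$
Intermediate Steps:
$\sqrt{4189 + k} = \sqrt{4189 + 3994} = \sqrt{8183} = 7 \sqrt{167}$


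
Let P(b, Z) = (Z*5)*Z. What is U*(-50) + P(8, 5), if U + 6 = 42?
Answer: -1675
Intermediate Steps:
U = 36 (U = -6 + 42 = 36)
P(b, Z) = 5*Z² (P(b, Z) = (5*Z)*Z = 5*Z²)
U*(-50) + P(8, 5) = 36*(-50) + 5*5² = -1800 + 5*25 = -1800 + 125 = -1675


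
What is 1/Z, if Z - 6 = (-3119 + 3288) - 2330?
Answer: -1/2155 ≈ -0.00046404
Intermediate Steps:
Z = -2155 (Z = 6 + ((-3119 + 3288) - 2330) = 6 + (169 - 2330) = 6 - 2161 = -2155)
1/Z = 1/(-2155) = -1/2155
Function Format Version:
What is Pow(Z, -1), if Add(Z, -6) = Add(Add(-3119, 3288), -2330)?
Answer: Rational(-1, 2155) ≈ -0.00046404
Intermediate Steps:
Z = -2155 (Z = Add(6, Add(Add(-3119, 3288), -2330)) = Add(6, Add(169, -2330)) = Add(6, -2161) = -2155)
Pow(Z, -1) = Pow(-2155, -1) = Rational(-1, 2155)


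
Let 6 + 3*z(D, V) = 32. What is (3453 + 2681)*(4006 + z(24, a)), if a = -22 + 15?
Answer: 73877896/3 ≈ 2.4626e+7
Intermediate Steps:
a = -7
z(D, V) = 26/3 (z(D, V) = -2 + (1/3)*32 = -2 + 32/3 = 26/3)
(3453 + 2681)*(4006 + z(24, a)) = (3453 + 2681)*(4006 + 26/3) = 6134*(12044/3) = 73877896/3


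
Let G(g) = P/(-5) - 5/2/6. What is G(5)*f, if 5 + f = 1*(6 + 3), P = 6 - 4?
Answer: -49/15 ≈ -3.2667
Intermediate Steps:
P = 2
G(g) = -49/60 (G(g) = 2/(-5) - 5/2/6 = 2*(-1/5) - 5*1/2*(1/6) = -2/5 - 5/2*1/6 = -2/5 - 5/12 = -49/60)
f = 4 (f = -5 + 1*(6 + 3) = -5 + 1*9 = -5 + 9 = 4)
G(5)*f = -49/60*4 = -49/15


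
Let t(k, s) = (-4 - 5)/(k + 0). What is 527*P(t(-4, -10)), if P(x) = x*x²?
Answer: 384183/64 ≈ 6002.9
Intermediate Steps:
t(k, s) = -9/k
P(x) = x³
527*P(t(-4, -10)) = 527*(-9/(-4))³ = 527*(-9*(-¼))³ = 527*(9/4)³ = 527*(729/64) = 384183/64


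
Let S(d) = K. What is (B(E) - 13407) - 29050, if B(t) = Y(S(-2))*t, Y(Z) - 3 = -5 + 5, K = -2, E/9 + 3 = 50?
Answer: -41188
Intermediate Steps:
E = 423 (E = -27 + 9*50 = -27 + 450 = 423)
S(d) = -2
Y(Z) = 3 (Y(Z) = 3 + (-5 + 5) = 3 + 0 = 3)
B(t) = 3*t
(B(E) - 13407) - 29050 = (3*423 - 13407) - 29050 = (1269 - 13407) - 29050 = -12138 - 29050 = -41188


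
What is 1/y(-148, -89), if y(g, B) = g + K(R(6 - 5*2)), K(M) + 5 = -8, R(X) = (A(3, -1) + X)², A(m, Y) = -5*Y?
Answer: -1/161 ≈ -0.0062112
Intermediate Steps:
R(X) = (5 + X)² (R(X) = (-5*(-1) + X)² = (5 + X)²)
K(M) = -13 (K(M) = -5 - 8 = -13)
y(g, B) = -13 + g (y(g, B) = g - 13 = -13 + g)
1/y(-148, -89) = 1/(-13 - 148) = 1/(-161) = -1/161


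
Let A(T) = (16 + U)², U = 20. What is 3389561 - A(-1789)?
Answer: 3388265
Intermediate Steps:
A(T) = 1296 (A(T) = (16 + 20)² = 36² = 1296)
3389561 - A(-1789) = 3389561 - 1*1296 = 3389561 - 1296 = 3388265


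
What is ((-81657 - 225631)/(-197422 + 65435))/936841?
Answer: 307288/123650833067 ≈ 2.4851e-6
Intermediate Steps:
((-81657 - 225631)/(-197422 + 65435))/936841 = -307288/(-131987)*(1/936841) = -307288*(-1/131987)*(1/936841) = (307288/131987)*(1/936841) = 307288/123650833067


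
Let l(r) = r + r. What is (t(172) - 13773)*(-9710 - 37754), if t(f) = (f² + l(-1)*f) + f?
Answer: -742289496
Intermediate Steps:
l(r) = 2*r
t(f) = f² - f (t(f) = (f² + (2*(-1))*f) + f = (f² - 2*f) + f = f² - f)
(t(172) - 13773)*(-9710 - 37754) = (172*(-1 + 172) - 13773)*(-9710 - 37754) = (172*171 - 13773)*(-47464) = (29412 - 13773)*(-47464) = 15639*(-47464) = -742289496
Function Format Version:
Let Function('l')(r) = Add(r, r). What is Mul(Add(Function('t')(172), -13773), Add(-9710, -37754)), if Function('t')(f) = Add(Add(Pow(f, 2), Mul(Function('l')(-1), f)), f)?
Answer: -742289496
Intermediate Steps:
Function('l')(r) = Mul(2, r)
Function('t')(f) = Add(Pow(f, 2), Mul(-1, f)) (Function('t')(f) = Add(Add(Pow(f, 2), Mul(Mul(2, -1), f)), f) = Add(Add(Pow(f, 2), Mul(-2, f)), f) = Add(Pow(f, 2), Mul(-1, f)))
Mul(Add(Function('t')(172), -13773), Add(-9710, -37754)) = Mul(Add(Mul(172, Add(-1, 172)), -13773), Add(-9710, -37754)) = Mul(Add(Mul(172, 171), -13773), -47464) = Mul(Add(29412, -13773), -47464) = Mul(15639, -47464) = -742289496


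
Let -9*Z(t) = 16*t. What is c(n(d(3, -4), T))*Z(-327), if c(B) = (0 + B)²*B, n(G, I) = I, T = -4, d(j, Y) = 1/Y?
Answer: -111616/3 ≈ -37205.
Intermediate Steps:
Z(t) = -16*t/9
c(B) = B³ (c(B) = B²*B = B³)
c(n(d(3, -4), T))*Z(-327) = (-4)³*(-16/9*(-327)) = -64*1744/3 = -111616/3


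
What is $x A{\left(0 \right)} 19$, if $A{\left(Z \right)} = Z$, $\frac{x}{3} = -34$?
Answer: $0$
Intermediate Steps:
$x = -102$ ($x = 3 \left(-34\right) = -102$)
$x A{\left(0 \right)} 19 = \left(-102\right) 0 \cdot 19 = 0 \cdot 19 = 0$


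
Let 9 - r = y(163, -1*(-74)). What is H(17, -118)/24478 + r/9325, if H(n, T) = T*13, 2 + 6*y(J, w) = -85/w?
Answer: -3123851369/50673131700 ≈ -0.061647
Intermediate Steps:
y(J, w) = -⅓ - 85/(6*w) (y(J, w) = -⅓ + (-85/w)/6 = -⅓ - 85/(6*w))
r = 4229/444 (r = 9 - (-85 - (-2)*(-74))/(6*((-1*(-74)))) = 9 - (-85 - 2*74)/(6*74) = 9 - (-85 - 148)/(6*74) = 9 - (-233)/(6*74) = 9 - 1*(-233/444) = 9 + 233/444 = 4229/444 ≈ 9.5248)
H(n, T) = 13*T
H(17, -118)/24478 + r/9325 = (13*(-118))/24478 + (4229/444)/9325 = -1534*1/24478 + (4229/444)*(1/9325) = -767/12239 + 4229/4140300 = -3123851369/50673131700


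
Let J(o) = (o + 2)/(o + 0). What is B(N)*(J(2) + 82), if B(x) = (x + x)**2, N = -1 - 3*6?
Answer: 121296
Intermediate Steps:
J(o) = (2 + o)/o
N = -19 (N = -1 - 18 = -19)
B(x) = 4*x**2 (B(x) = (2*x)**2 = 4*x**2)
B(N)*(J(2) + 82) = (4*(-19)**2)*((2 + 2)/2 + 82) = (4*361)*((1/2)*4 + 82) = 1444*(2 + 82) = 1444*84 = 121296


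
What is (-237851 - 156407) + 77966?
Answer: -316292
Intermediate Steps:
(-237851 - 156407) + 77966 = -394258 + 77966 = -316292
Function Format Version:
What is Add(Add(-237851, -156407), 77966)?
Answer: -316292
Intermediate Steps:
Add(Add(-237851, -156407), 77966) = Add(-394258, 77966) = -316292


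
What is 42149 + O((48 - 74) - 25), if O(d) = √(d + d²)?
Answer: 42149 + 5*√102 ≈ 42200.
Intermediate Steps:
42149 + O((48 - 74) - 25) = 42149 + √(((48 - 74) - 25)*(1 + ((48 - 74) - 25))) = 42149 + √((-26 - 25)*(1 + (-26 - 25))) = 42149 + √(-51*(1 - 51)) = 42149 + √(-51*(-50)) = 42149 + √2550 = 42149 + 5*√102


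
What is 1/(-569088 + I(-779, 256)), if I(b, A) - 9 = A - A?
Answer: -1/569079 ≈ -1.7572e-6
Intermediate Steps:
I(b, A) = 9 (I(b, A) = 9 + (A - A) = 9 + 0 = 9)
1/(-569088 + I(-779, 256)) = 1/(-569088 + 9) = 1/(-569079) = -1/569079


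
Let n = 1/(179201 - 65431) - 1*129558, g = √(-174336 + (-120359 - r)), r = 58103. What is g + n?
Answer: -14739813659/113770 + I*√352798 ≈ -1.2956e+5 + 593.97*I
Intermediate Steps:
g = I*√352798 (g = √(-174336 + (-120359 - 1*58103)) = √(-174336 + (-120359 - 58103)) = √(-174336 - 178462) = √(-352798) = I*√352798 ≈ 593.97*I)
n = -14739813659/113770 (n = 1/113770 - 129558 = -14739813659/113770 ≈ -1.2956e+5)
g + n = I*√352798 - 14739813659/113770 = -14739813659/113770 + I*√352798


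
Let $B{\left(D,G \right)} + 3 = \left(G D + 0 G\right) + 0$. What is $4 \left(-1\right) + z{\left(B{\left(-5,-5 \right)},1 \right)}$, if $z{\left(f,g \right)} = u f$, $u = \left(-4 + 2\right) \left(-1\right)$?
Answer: $40$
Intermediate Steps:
$B{\left(D,G \right)} = -3 + D G$ ($B{\left(D,G \right)} = -3 + \left(\left(G D + 0 G\right) + 0\right) = -3 + \left(\left(D G + 0\right) + 0\right) = -3 + \left(D G + 0\right) = -3 + D G$)
$u = 2$ ($u = \left(-2\right) \left(-1\right) = 2$)
$z{\left(f,g \right)} = 2 f$
$4 \left(-1\right) + z{\left(B{\left(-5,-5 \right)},1 \right)} = 4 \left(-1\right) + 2 \left(-3 - -25\right) = -4 + 2 \left(-3 + 25\right) = -4 + 2 \cdot 22 = -4 + 44 = 40$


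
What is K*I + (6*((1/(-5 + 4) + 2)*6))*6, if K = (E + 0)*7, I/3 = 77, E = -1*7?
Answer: -11103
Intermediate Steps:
E = -7
I = 231 (I = 3*77 = 231)
K = -49 (K = (-7 + 0)*7 = -7*7 = -49)
K*I + (6*((1/(-5 + 4) + 2)*6))*6 = -49*231 + (6*((1/(-5 + 4) + 2)*6))*6 = -11319 + (6*((1/(-1) + 2)*6))*6 = -11319 + (6*((-1 + 2)*6))*6 = -11319 + (6*(1*6))*6 = -11319 + (6*6)*6 = -11319 + 36*6 = -11319 + 216 = -11103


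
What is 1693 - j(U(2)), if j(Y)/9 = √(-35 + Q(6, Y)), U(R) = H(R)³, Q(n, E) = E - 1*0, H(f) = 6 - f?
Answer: 1693 - 9*√29 ≈ 1644.5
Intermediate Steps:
Q(n, E) = E (Q(n, E) = E + 0 = E)
U(R) = (6 - R)³
j(Y) = 9*√(-35 + Y)
1693 - j(U(2)) = 1693 - 9*√(-35 - (-6 + 2)³) = 1693 - 9*√(-35 - 1*(-4)³) = 1693 - 9*√(-35 - 1*(-64)) = 1693 - 9*√(-35 + 64) = 1693 - 9*√29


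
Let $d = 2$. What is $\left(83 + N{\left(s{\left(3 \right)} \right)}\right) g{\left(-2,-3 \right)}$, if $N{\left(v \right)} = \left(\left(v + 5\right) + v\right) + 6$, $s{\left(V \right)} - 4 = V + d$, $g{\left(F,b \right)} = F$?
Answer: $-224$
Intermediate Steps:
$s{\left(V \right)} = 6 + V$ ($s{\left(V \right)} = 4 + \left(V + 2\right) = 4 + \left(2 + V\right) = 6 + V$)
$N{\left(v \right)} = 11 + 2 v$ ($N{\left(v \right)} = \left(\left(5 + v\right) + v\right) + 6 = \left(5 + 2 v\right) + 6 = 11 + 2 v$)
$\left(83 + N{\left(s{\left(3 \right)} \right)}\right) g{\left(-2,-3 \right)} = \left(83 + \left(11 + 2 \left(6 + 3\right)\right)\right) \left(-2\right) = \left(83 + \left(11 + 2 \cdot 9\right)\right) \left(-2\right) = \left(83 + \left(11 + 18\right)\right) \left(-2\right) = \left(83 + 29\right) \left(-2\right) = 112 \left(-2\right) = -224$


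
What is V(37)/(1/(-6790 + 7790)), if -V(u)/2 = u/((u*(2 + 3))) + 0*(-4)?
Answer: -400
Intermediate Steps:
V(u) = -⅖ (V(u) = -2*(u/((u*(2 + 3))) + 0*(-4)) = -2*(u/((u*5)) + 0) = -2*(u/((5*u)) + 0) = -2*(u*(1/(5*u)) + 0) = -2*(⅕ + 0) = -2*⅕ = -⅖)
V(37)/(1/(-6790 + 7790)) = -2/(5*(1/(-6790 + 7790))) = -2/(5*(1/1000)) = -2/(5*1/1000) = -⅖*1000 = -400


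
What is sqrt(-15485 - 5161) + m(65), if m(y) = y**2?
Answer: 4225 + 3*I*sqrt(2294) ≈ 4225.0 + 143.69*I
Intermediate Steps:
sqrt(-15485 - 5161) + m(65) = sqrt(-15485 - 5161) + 65**2 = sqrt(-20646) + 4225 = 3*I*sqrt(2294) + 4225 = 4225 + 3*I*sqrt(2294)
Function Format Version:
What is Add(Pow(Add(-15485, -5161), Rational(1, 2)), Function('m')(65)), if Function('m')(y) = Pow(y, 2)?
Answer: Add(4225, Mul(3, I, Pow(2294, Rational(1, 2)))) ≈ Add(4225.0, Mul(143.69, I))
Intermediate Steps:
Add(Pow(Add(-15485, -5161), Rational(1, 2)), Function('m')(65)) = Add(Pow(Add(-15485, -5161), Rational(1, 2)), Pow(65, 2)) = Add(Pow(-20646, Rational(1, 2)), 4225) = Add(Mul(3, I, Pow(2294, Rational(1, 2))), 4225) = Add(4225, Mul(3, I, Pow(2294, Rational(1, 2))))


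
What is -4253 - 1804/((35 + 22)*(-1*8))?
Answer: -484391/114 ≈ -4249.0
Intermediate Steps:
-4253 - 1804/((35 + 22)*(-1*8)) = -4253 - 1804/(57*(-8)) = -4253 - 1804/(-456) = -4253 - 1804*(-1)/456 = -4253 - 1*(-451/114) = -4253 + 451/114 = -484391/114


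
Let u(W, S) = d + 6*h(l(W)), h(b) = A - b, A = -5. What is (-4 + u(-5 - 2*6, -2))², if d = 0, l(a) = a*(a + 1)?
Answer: 2775556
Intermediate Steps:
l(a) = a*(1 + a)
h(b) = -5 - b
u(W, S) = -30 - 6*W*(1 + W) (u(W, S) = 0 + 6*(-5 - W*(1 + W)) = 0 + (-30 - 6*W*(1 + W)) = -30 - 6*W*(1 + W))
(-4 + u(-5 - 2*6, -2))² = (-4 + (-30 - 6*(-5 - 2*6)*(1 + (-5 - 2*6))))² = (-4 + (-30 - 6*(-5 - 12)*(1 + (-5 - 12))))² = (-4 + (-30 - 6*(-17)*(1 - 17)))² = (-4 + (-30 - 6*(-17)*(-16)))² = (-4 + (-30 - 1632))² = (-4 - 1662)² = (-1666)² = 2775556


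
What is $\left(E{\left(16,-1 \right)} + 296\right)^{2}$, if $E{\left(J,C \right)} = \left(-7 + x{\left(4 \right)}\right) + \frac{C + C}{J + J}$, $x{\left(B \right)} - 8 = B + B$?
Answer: $\frac{23804641}{256} \approx 92987.0$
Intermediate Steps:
$x{\left(B \right)} = 8 + 2 B$ ($x{\left(B \right)} = 8 + \left(B + B\right) = 8 + 2 B$)
$E{\left(J,C \right)} = 9 + \frac{C}{J}$ ($E{\left(J,C \right)} = \left(-7 + \left(8 + 2 \cdot 4\right)\right) + \frac{C + C}{J + J} = \left(-7 + \left(8 + 8\right)\right) + \frac{2 C}{2 J} = \left(-7 + 16\right) + 2 C \frac{1}{2 J} = 9 + \frac{C}{J}$)
$\left(E{\left(16,-1 \right)} + 296\right)^{2} = \left(\left(9 - \frac{1}{16}\right) + 296\right)^{2} = \left(\frac{143}{16} + 296\right)^{2} = \left(\frac{4879}{16}\right)^{2} = \frac{23804641}{256}$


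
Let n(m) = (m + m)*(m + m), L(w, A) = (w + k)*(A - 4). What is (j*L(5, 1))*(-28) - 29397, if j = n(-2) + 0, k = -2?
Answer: -25365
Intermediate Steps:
L(w, A) = (-4 + A)*(-2 + w) (L(w, A) = (w - 2)*(A - 4) = (-2 + w)*(-4 + A) = (-4 + A)*(-2 + w))
n(m) = 4*m² (n(m) = (2*m)*(2*m) = 4*m²)
j = 16 (j = 4*(-2)² + 0 = 4*4 + 0 = 16 + 0 = 16)
(j*L(5, 1))*(-28) - 29397 = (16*(8 - 4*5 - 2*1 + 1*5))*(-28) - 29397 = (16*(8 - 20 - 2 + 5))*(-28) - 29397 = (16*(-9))*(-28) - 29397 = -144*(-28) - 29397 = 4032 - 29397 = -25365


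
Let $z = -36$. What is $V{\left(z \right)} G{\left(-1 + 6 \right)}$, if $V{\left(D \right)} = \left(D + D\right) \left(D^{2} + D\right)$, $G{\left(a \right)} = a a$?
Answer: $-2268000$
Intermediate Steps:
$G{\left(a \right)} = a^{2}$
$V{\left(D \right)} = 2 D \left(D + D^{2}\right)$
$V{\left(z \right)} G{\left(-1 + 6 \right)} = 2 \left(-36\right)^{2} \left(1 - 36\right) \left(-1 + 6\right)^{2} = 2 \cdot 1296 \left(-35\right) 5^{2} = \left(-90720\right) 25 = -2268000$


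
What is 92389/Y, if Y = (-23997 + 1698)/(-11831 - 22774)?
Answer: 1065707115/7433 ≈ 1.4338e+5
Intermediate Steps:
Y = 7433/11535 (Y = -22299/(-34605) = -22299*(-1/34605) = 7433/11535 ≈ 0.64439)
92389/Y = 92389/(7433/11535) = 92389*(11535/7433) = 1065707115/7433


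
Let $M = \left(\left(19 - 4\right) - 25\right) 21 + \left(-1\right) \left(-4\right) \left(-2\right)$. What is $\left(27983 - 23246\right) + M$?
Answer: $4519$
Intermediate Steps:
$M = -218$ ($M = \left(15 - 25\right) 21 + 4 \left(-2\right) = \left(-10\right) 21 - 8 = -210 - 8 = -218$)
$\left(27983 - 23246\right) + M = \left(27983 - 23246\right) - 218 = 4737 - 218 = 4519$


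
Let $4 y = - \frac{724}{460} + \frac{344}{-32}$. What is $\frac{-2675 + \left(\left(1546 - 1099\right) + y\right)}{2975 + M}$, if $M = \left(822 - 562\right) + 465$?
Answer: $- \frac{4105189}{6808000} \approx -0.60299$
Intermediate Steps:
$y = - \frac{5669}{1840}$ ($y = \frac{- \frac{724}{460} + \frac{344}{-32}}{4} = \frac{\left(-724\right) \frac{1}{460} + 344 \left(- \frac{1}{32}\right)}{4} = \frac{- \frac{181}{115} - \frac{43}{4}}{4} = \frac{1}{4} \left(- \frac{5669}{460}\right) = - \frac{5669}{1840} \approx -3.081$)
$M = 725$ ($M = 260 + 465 = 725$)
$\frac{-2675 + \left(\left(1546 - 1099\right) + y\right)}{2975 + M} = \frac{-2675 + \left(\left(1546 - 1099\right) - \frac{5669}{1840}\right)}{2975 + 725} = \frac{-2675 + \left(447 - \frac{5669}{1840}\right)}{3700} = \left(-2675 + \frac{816811}{1840}\right) \frac{1}{3700} = \left(- \frac{4105189}{1840}\right) \frac{1}{3700} = - \frac{4105189}{6808000}$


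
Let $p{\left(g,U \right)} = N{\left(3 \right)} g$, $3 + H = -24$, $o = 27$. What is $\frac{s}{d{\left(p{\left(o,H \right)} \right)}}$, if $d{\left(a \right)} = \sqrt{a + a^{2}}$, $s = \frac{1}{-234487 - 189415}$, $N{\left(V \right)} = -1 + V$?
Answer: $- \frac{\sqrt{330}}{419662980} \approx -4.3287 \cdot 10^{-8}$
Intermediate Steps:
$H = -27$ ($H = -3 - 24 = -27$)
$p{\left(g,U \right)} = 2 g$ ($p{\left(g,U \right)} = \left(-1 + 3\right) g = 2 g$)
$s = - \frac{1}{423902}$ ($s = \frac{1}{-423902} = - \frac{1}{423902} \approx -2.359 \cdot 10^{-6}$)
$\frac{s}{d{\left(p{\left(o,H \right)} \right)}} = - \frac{1}{423902 \sqrt{2 \cdot 27 \left(1 + 2 \cdot 27\right)}} = - \frac{1}{423902 \sqrt{54 \left(1 + 54\right)}} = - \frac{1}{423902 \sqrt{54 \cdot 55}} = - \frac{1}{423902 \sqrt{2970}} = - \frac{1}{423902 \cdot 3 \sqrt{330}} = - \frac{\frac{1}{990} \sqrt{330}}{423902} = - \frac{\sqrt{330}}{419662980}$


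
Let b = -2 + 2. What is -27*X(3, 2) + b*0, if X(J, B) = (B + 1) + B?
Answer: -135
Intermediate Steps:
X(J, B) = 1 + 2*B (X(J, B) = (1 + B) + B = 1 + 2*B)
b = 0
-27*X(3, 2) + b*0 = -27*(1 + 2*2) + 0*0 = -27*(1 + 4) + 0 = -27*5 + 0 = -135 + 0 = -135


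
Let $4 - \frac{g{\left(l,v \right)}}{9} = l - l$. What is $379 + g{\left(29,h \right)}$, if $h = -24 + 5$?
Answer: $415$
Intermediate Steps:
$h = -19$
$g{\left(l,v \right)} = 36$ ($g{\left(l,v \right)} = 36 - 9 \left(l - l\right) = 36 - 0 = 36 + 0 = 36$)
$379 + g{\left(29,h \right)} = 379 + 36 = 415$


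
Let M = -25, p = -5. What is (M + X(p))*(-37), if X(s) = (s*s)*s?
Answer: 5550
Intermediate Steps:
X(s) = s**3 (X(s) = s**2*s = s**3)
(M + X(p))*(-37) = (-25 + (-5)**3)*(-37) = (-25 - 125)*(-37) = -150*(-37) = 5550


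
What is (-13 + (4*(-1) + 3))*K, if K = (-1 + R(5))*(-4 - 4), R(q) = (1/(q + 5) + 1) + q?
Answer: 2856/5 ≈ 571.20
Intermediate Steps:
R(q) = 1 + q + 1/(5 + q) (R(q) = (1/(5 + q) + 1) + q = (1 + 1/(5 + q)) + q = 1 + q + 1/(5 + q))
K = -204/5 (K = (-1 + (6 + 5**2 + 6*5)/(5 + 5))*(-4 - 4) = (-1 + (6 + 25 + 30)/10)*(-8) = (-1 + (1/10)*61)*(-8) = (-1 + 61/10)*(-8) = (51/10)*(-8) = -204/5 ≈ -40.800)
(-13 + (4*(-1) + 3))*K = (-13 + (4*(-1) + 3))*(-204/5) = (-13 + (-4 + 3))*(-204/5) = (-13 - 1)*(-204/5) = -14*(-204/5) = 2856/5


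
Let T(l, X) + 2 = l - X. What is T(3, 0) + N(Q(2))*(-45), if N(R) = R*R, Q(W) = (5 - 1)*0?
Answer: 1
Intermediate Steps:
Q(W) = 0 (Q(W) = 4*0 = 0)
N(R) = R²
T(l, X) = -2 + l - X (T(l, X) = -2 + (l - X) = -2 + l - X)
T(3, 0) + N(Q(2))*(-45) = (-2 + 3 - 1*0) + 0²*(-45) = (-2 + 3 + 0) + 0*(-45) = 1 + 0 = 1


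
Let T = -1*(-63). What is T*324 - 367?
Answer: 20045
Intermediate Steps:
T = 63
T*324 - 367 = 63*324 - 367 = 20412 - 367 = 20045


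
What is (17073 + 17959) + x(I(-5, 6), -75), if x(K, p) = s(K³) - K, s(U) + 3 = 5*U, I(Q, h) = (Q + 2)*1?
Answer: 34897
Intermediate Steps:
I(Q, h) = 2 + Q (I(Q, h) = (2 + Q)*1 = 2 + Q)
s(U) = -3 + 5*U
x(K, p) = -3 - K + 5*K³ (x(K, p) = (-3 + 5*K³) - K = -3 - K + 5*K³)
(17073 + 17959) + x(I(-5, 6), -75) = (17073 + 17959) + (-3 - (2 - 5) + 5*(2 - 5)³) = 35032 + (-3 - 1*(-3) + 5*(-3)³) = 35032 + (-3 + 3 + 5*(-27)) = 35032 + (-3 + 3 - 135) = 35032 - 135 = 34897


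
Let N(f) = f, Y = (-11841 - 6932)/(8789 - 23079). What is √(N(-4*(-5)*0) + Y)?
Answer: √268266170/14290 ≈ 1.1462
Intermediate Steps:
Y = 18773/14290 (Y = -18773/(-14290) = -18773*(-1/14290) = 18773/14290 ≈ 1.3137)
√(N(-4*(-5)*0) + Y) = √(-4*(-5)*0 + 18773/14290) = √(20*0 + 18773/14290) = √(0 + 18773/14290) = √(18773/14290) = √268266170/14290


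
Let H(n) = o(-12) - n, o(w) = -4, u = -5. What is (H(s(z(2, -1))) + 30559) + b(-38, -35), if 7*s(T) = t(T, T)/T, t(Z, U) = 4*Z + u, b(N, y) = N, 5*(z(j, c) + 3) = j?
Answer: 396710/13 ≈ 30516.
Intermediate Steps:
z(j, c) = -3 + j/5
t(Z, U) = -5 + 4*Z (t(Z, U) = 4*Z - 5 = -5 + 4*Z)
s(T) = (-5 + 4*T)/(7*T) (s(T) = ((-5 + 4*T)/T)/7 = (-5 + 4*T)/(7*T))
H(n) = -4 - n
(H(s(z(2, -1))) + 30559) + b(-38, -35) = ((-4 - (-5 + 4*(-3 + (1/5)*2))/(7*(-3 + (1/5)*2))) + 30559) - 38 = ((-4 - (-5 + 4*(-3 + 2/5))/(7*(-3 + 2/5))) + 30559) - 38 = ((-4 - (-5 + 4*(-13/5))/(7*(-13/5))) + 30559) - 38 = ((-4 - (-5)*(-5 - 52/5)/(7*13)) + 30559) - 38 = ((-4 - (-5)*(-77)/(7*13*5)) + 30559) - 38 = ((-4 - 1*11/13) + 30559) - 38 = ((-4 - 11/13) + 30559) - 38 = (-63/13 + 30559) - 38 = 397204/13 - 38 = 396710/13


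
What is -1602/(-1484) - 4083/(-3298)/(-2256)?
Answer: 992773517/920115616 ≈ 1.0790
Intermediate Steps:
-1602/(-1484) - 4083/(-3298)/(-2256) = -1602*(-1/1484) - 4083*(-1/3298)*(-1/2256) = 801/742 + (4083/3298)*(-1/2256) = 801/742 - 1361/2480096 = 992773517/920115616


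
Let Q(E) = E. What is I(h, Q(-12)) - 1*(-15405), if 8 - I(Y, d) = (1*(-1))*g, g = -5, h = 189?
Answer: 15408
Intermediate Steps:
I(Y, d) = 3 (I(Y, d) = 8 - 1*(-1)*(-5) = 8 - (-1)*(-5) = 8 - 1*5 = 8 - 5 = 3)
I(h, Q(-12)) - 1*(-15405) = 3 - 1*(-15405) = 3 + 15405 = 15408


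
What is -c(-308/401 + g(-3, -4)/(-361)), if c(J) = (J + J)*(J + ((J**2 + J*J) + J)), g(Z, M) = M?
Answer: -1689713554203648/3033574908983081 ≈ -0.55700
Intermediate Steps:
c(J) = 2*J*(2*J + 2*J**2) (c(J) = (2*J)*(J + ((J**2 + J**2) + J)) = (2*J)*(J + (2*J**2 + J)) = (2*J)*(J + (J + 2*J**2)) = (2*J)*(2*J + 2*J**2) = 2*J*(2*J + 2*J**2))
-c(-308/401 + g(-3, -4)/(-361)) = -4*(-308/401 - 4/(-361))**2*(1 + (-308/401 - 4/(-361))) = -4*(-308*1/401 - 4*(-1/361))**2*(1 + (-308*1/401 - 4*(-1/361))) = -4*(-308/401 + 4/361)**2*(1 + (-308/401 + 4/361)) = -4*(-109584/144761)**2*(1 - 109584/144761) = -4*12008653056*35177/(20955747121*144761) = -1*1689713554203648/3033574908983081 = -1689713554203648/3033574908983081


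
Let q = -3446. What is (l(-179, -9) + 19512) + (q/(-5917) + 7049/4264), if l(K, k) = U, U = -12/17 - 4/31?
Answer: 259455177380571/13296256376 ≈ 19513.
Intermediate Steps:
U = -440/527 (U = -12*1/17 - 4*1/31 = -12/17 - 4/31 = -440/527 ≈ -0.83491)
l(K, k) = -440/527
(l(-179, -9) + 19512) + (q/(-5917) + 7049/4264) = (-440/527 + 19512) + (-3446/(-5917) + 7049/4264) = 10282384/527 + (-3446*(-1/5917) + 7049*(1/4264)) = 10282384/527 + (3446/5917 + 7049/4264) = 10282384/527 + 56402677/25230088 = 259455177380571/13296256376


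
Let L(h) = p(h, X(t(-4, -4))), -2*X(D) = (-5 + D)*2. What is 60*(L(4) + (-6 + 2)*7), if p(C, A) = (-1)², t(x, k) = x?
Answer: -1620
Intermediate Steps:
X(D) = 5 - D (X(D) = -(-5 + D)*2/2 = -(-10 + 2*D)/2 = 5 - D)
p(C, A) = 1
L(h) = 1
60*(L(4) + (-6 + 2)*7) = 60*(1 + (-6 + 2)*7) = 60*(1 - 4*7) = 60*(1 - 28) = 60*(-27) = -1620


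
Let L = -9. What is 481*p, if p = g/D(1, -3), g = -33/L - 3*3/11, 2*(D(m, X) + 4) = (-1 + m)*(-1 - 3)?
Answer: -22607/66 ≈ -342.53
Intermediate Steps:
D(m, X) = -2 - 2*m (D(m, X) = -4 + ((-1 + m)*(-1 - 3))/2 = -4 + ((-1 + m)*(-4))/2 = -4 + (4 - 4*m)/2 = -4 + (2 - 2*m) = -2 - 2*m)
g = 94/33 (g = -33/(-9) - 3*3/11 = -33*(-1/9) - 9*1/11 = 11/3 - 9/11 = 94/33 ≈ 2.8485)
p = -47/66 (p = 94/(33*(-2 - 2*1)) = 94/(33*(-2 - 2)) = (94/33)/(-4) = (94/33)*(-1/4) = -47/66 ≈ -0.71212)
481*p = 481*(-47/66) = -22607/66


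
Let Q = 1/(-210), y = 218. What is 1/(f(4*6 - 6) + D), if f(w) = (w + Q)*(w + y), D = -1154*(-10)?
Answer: 105/1657622 ≈ 6.3344e-5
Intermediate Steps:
Q = -1/210 ≈ -0.0047619
D = 11540
f(w) = (218 + w)*(-1/210 + w) (f(w) = (w - 1/210)*(w + 218) = (-1/210 + w)*(218 + w) = (218 + w)*(-1/210 + w))
1/(f(4*6 - 6) + D) = 1/((-109/105 + (4*6 - 6)² + 45779*(4*6 - 6)/210) + 11540) = 1/((-109/105 + (24 - 6)² + 45779*(24 - 6)/210) + 11540) = 1/((-109/105 + 18² + (45779/210)*18) + 11540) = 1/((-109/105 + 324 + 137337/35) + 11540) = 1/(445922/105 + 11540) = 1/(1657622/105) = 105/1657622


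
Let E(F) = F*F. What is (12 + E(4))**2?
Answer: 784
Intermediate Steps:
E(F) = F**2
(12 + E(4))**2 = (12 + 4**2)**2 = (12 + 16)**2 = 28**2 = 784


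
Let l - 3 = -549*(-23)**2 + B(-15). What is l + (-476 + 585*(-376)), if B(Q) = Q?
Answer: -510869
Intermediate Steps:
l = -290433 (l = 3 + (-549*(-23)**2 - 15) = 3 + (-549*529 - 15) = 3 + (-290421 - 15) = 3 - 290436 = -290433)
l + (-476 + 585*(-376)) = -290433 + (-476 + 585*(-376)) = -290433 + (-476 - 219960) = -290433 - 220436 = -510869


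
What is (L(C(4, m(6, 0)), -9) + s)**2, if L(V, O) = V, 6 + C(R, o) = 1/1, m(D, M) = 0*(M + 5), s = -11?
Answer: 256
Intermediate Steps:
m(D, M) = 0 (m(D, M) = 0*(5 + M) = 0)
C(R, o) = -5 (C(R, o) = -6 + 1/1 = -6 + 1 = -5)
(L(C(4, m(6, 0)), -9) + s)**2 = (-5 - 11)**2 = (-16)**2 = 256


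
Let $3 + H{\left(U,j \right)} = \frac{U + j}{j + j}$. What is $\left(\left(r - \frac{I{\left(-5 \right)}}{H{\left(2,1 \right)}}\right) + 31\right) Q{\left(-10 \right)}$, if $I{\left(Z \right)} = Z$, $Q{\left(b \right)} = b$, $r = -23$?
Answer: $- \frac{140}{3} \approx -46.667$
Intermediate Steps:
$H{\left(U,j \right)} = -3 + \frac{U + j}{2 j}$ ($H{\left(U,j \right)} = -3 + \frac{U + j}{j + j} = -3 + \frac{U + j}{2 j}$)
$\left(\left(r - \frac{I{\left(-5 \right)}}{H{\left(2,1 \right)}}\right) + 31\right) Q{\left(-10 \right)} = \left(\left(-23 - - \frac{5}{\frac{1}{2} \cdot 1^{-1} \left(2 - 5\right)}\right) + 31\right) \left(-10\right) = \left(\left(-23 - - \frac{5}{\frac{1}{2} \cdot 1 \left(2 - 5\right)}\right) + 31\right) \left(-10\right) = \left(\left(-23 - - \frac{5}{\frac{1}{2} \cdot 1 \left(-3\right)}\right) + 31\right) \left(-10\right) = \left(\left(-23 - - \frac{5}{- \frac{3}{2}}\right) + 31\right) \left(-10\right) = \left(\left(-23 - \left(-5\right) \left(- \frac{2}{3}\right)\right) + 31\right) \left(-10\right) = \left(\left(-23 - \frac{10}{3}\right) + 31\right) \left(-10\right) = \left(- \frac{79}{3} + 31\right) \left(-10\right) = \frac{14}{3} \left(-10\right) = - \frac{140}{3}$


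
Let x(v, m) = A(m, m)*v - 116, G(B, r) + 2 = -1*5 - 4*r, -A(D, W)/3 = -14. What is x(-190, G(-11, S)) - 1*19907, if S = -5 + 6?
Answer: -28003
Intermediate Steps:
S = 1
A(D, W) = 42 (A(D, W) = -3*(-14) = 42)
G(B, r) = -7 - 4*r (G(B, r) = -2 + (-1*5 - 4*r) = -2 + (-5 - 4*r) = -7 - 4*r)
x(v, m) = -116 + 42*v (x(v, m) = 42*v - 116 = -116 + 42*v)
x(-190, G(-11, S)) - 1*19907 = (-116 + 42*(-190)) - 1*19907 = (-116 - 7980) - 19907 = -8096 - 19907 = -28003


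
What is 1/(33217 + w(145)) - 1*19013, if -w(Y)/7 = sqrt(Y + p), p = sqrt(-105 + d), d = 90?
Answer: -19013 + 1/(33217 - 7*sqrt(145 + I*sqrt(15))) ≈ -19013.0 + 1.0254e-9*I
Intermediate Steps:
p = I*sqrt(15) (p = sqrt(-105 + 90) = sqrt(-15) = I*sqrt(15) ≈ 3.873*I)
w(Y) = -7*sqrt(Y + I*sqrt(15))
1/(33217 + w(145)) - 1*19013 = 1/(33217 - 7*sqrt(145 + I*sqrt(15))) - 1*19013 = 1/(33217 - 7*sqrt(145 + I*sqrt(15))) - 19013 = -19013 + 1/(33217 - 7*sqrt(145 + I*sqrt(15)))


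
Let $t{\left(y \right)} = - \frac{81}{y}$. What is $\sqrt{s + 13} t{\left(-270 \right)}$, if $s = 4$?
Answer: $\frac{3 \sqrt{17}}{10} \approx 1.2369$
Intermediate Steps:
$\sqrt{s + 13} t{\left(-270 \right)} = \sqrt{4 + 13} \left(- \frac{81}{-270}\right) = \sqrt{17} \left(\left(-81\right) \left(- \frac{1}{270}\right)\right) = \sqrt{17} \cdot \frac{3}{10} = \frac{3 \sqrt{17}}{10}$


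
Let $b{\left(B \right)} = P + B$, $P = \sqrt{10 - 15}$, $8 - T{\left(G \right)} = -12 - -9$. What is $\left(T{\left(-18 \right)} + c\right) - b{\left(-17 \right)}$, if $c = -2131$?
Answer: $-2103 - i \sqrt{5} \approx -2103.0 - 2.2361 i$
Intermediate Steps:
$T{\left(G \right)} = 11$ ($T{\left(G \right)} = 8 - \left(-12 - -9\right) = 8 - \left(-12 + 9\right) = 8 - -3 = 8 + 3 = 11$)
$P = i \sqrt{5}$ ($P = \sqrt{-5} = i \sqrt{5} \approx 2.2361 i$)
$b{\left(B \right)} = B + i \sqrt{5}$ ($b{\left(B \right)} = i \sqrt{5} + B = B + i \sqrt{5}$)
$\left(T{\left(-18 \right)} + c\right) - b{\left(-17 \right)} = \left(11 - 2131\right) - \left(-17 + i \sqrt{5}\right) = -2120 + \left(17 - i \sqrt{5}\right) = -2103 - i \sqrt{5}$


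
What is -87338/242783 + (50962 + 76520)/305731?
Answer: 4248528328/74226289373 ≈ 0.057238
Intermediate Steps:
-87338/242783 + (50962 + 76520)/305731 = -87338*1/242783 + 127482*(1/305731) = -87338/242783 + 127482/305731 = 4248528328/74226289373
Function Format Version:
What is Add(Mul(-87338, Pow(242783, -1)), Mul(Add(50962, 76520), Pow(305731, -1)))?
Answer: Rational(4248528328, 74226289373) ≈ 0.057238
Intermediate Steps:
Add(Mul(-87338, Pow(242783, -1)), Mul(Add(50962, 76520), Pow(305731, -1))) = Add(Mul(-87338, Rational(1, 242783)), Mul(127482, Rational(1, 305731))) = Add(Rational(-87338, 242783), Rational(127482, 305731)) = Rational(4248528328, 74226289373)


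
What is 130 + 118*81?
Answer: 9688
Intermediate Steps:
130 + 118*81 = 130 + 9558 = 9688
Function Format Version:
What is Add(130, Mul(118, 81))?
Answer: 9688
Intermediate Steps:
Add(130, Mul(118, 81)) = Add(130, 9558) = 9688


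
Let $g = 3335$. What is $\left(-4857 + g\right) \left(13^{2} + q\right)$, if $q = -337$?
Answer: $255696$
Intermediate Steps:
$\left(-4857 + g\right) \left(13^{2} + q\right) = \left(-4857 + 3335\right) \left(13^{2} - 337\right) = - 1522 \left(169 - 337\right) = \left(-1522\right) \left(-168\right) = 255696$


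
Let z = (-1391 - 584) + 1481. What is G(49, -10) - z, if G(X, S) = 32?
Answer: 526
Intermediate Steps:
z = -494 (z = -1975 + 1481 = -494)
G(49, -10) - z = 32 - 1*(-494) = 32 + 494 = 526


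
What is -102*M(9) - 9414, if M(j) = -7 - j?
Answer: -7782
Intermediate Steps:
-102*M(9) - 9414 = -102*(-7 - 1*9) - 9414 = -102*(-7 - 9) - 9414 = -102*(-16) - 9414 = 1632 - 9414 = -7782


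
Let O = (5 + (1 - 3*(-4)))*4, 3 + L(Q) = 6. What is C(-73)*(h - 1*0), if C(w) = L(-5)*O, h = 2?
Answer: 432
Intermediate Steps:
L(Q) = 3 (L(Q) = -3 + 6 = 3)
O = 72 (O = (5 + (1 + 12))*4 = (5 + 13)*4 = 18*4 = 72)
C(w) = 216 (C(w) = 3*72 = 216)
C(-73)*(h - 1*0) = 216*(2 - 1*0) = 216*(2 + 0) = 216*2 = 432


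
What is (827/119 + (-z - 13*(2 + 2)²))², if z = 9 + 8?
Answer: 673298704/14161 ≈ 47546.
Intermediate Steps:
z = 17
(827/119 + (-z - 13*(2 + 2)²))² = (827/119 + (-1*17 - 13*(2 + 2)²))² = (827*(1/119) + (-17 - 13*4²))² = (827/119 + (-17 - 13*16))² = (827/119 + (-17 - 208))² = (827/119 - 225)² = (-25948/119)² = 673298704/14161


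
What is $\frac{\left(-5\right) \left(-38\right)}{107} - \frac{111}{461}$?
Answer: $\frac{75713}{49327} \approx 1.5349$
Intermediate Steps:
$\frac{\left(-5\right) \left(-38\right)}{107} - \frac{111}{461} = 190 \cdot \frac{1}{107} - \frac{111}{461} = \frac{190}{107} - \frac{111}{461} = \frac{75713}{49327}$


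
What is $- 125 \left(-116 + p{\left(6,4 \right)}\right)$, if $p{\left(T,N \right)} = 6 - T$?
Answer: $14500$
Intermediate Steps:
$- 125 \left(-116 + p{\left(6,4 \right)}\right) = - 125 \left(-116 + \left(6 - 6\right)\right) = - 125 \left(-116 + 0\right) = \left(-125\right) \left(-116\right) = 14500$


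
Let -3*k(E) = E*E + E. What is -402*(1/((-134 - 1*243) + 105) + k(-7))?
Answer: 765609/136 ≈ 5629.5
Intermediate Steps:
k(E) = -E/3 - E²/3 (k(E) = -(E*E + E)/3 = -(E² + E)/3 = -(E + E²)/3 = -E/3 - E²/3)
-402*(1/((-134 - 1*243) + 105) + k(-7)) = -402*(1/((-134 - 1*243) + 105) - ⅓*(-7)*(1 - 7)) = -402*(1/((-134 - 243) + 105) - ⅓*(-7)*(-6)) = -402*(1/(-377 + 105) - 14) = -402*(1/(-272) - 14) = -402*(-1/272 - 14) = -402*(-3809/272) = 765609/136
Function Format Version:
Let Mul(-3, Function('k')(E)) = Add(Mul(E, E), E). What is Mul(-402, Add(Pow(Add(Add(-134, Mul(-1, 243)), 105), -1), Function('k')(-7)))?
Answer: Rational(765609, 136) ≈ 5629.5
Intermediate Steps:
Function('k')(E) = Add(Mul(Rational(-1, 3), E), Mul(Rational(-1, 3), Pow(E, 2))) (Function('k')(E) = Mul(Rational(-1, 3), Add(Mul(E, E), E)) = Mul(Rational(-1, 3), Add(Pow(E, 2), E)) = Mul(Rational(-1, 3), Add(E, Pow(E, 2))) = Add(Mul(Rational(-1, 3), E), Mul(Rational(-1, 3), Pow(E, 2))))
Mul(-402, Add(Pow(Add(Add(-134, Mul(-1, 243)), 105), -1), Function('k')(-7))) = Mul(-402, Add(Pow(Add(Add(-134, Mul(-1, 243)), 105), -1), Mul(Rational(-1, 3), -7, Add(1, -7)))) = Mul(-402, Add(Pow(Add(Add(-134, -243), 105), -1), Mul(Rational(-1, 3), -7, -6))) = Mul(-402, Add(Pow(Add(-377, 105), -1), -14)) = Mul(-402, Add(Pow(-272, -1), -14)) = Mul(-402, Add(Rational(-1, 272), -14)) = Mul(-402, Rational(-3809, 272)) = Rational(765609, 136)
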